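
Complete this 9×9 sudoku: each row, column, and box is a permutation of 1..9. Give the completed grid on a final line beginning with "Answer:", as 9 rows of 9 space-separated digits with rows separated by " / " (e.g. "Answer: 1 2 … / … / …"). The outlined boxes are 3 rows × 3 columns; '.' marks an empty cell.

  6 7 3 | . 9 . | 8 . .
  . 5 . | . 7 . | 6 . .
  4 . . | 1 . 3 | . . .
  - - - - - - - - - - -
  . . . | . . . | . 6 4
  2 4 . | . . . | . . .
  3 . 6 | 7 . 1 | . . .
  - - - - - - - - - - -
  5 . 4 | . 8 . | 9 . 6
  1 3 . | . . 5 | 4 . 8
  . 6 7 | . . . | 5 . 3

Step 1. [r2c3∈{1,2,8,9}] box 1 places 1 nowhere but r2c3. So r2c3=1.
Step 2. [r7c8∈{1,2,7}] across row 7, 1 lands solely at r7c8, so r7c8=1.
Step 3. [r9c8∈{2}] r9c8 is down to just 2 ⇒ r9c8=2.
Step 4. [r6c7∈{2}] r6c7 has the single candidate 2, so r6c7=2.
Step 5. [r5c6∈{6,8,9}] r5c6 is the only open cell in col 6 admitting 6, so r5c6=6.
Step 6. [r3c7∈{7}] r3c7 is down to just 7. So r3c7=7.
Step 7. [r7c2∈{2}] r7c2 has the single candidate 2. So r7c2=2.
Step 8. [r8c3∈{9}] only 9 remains possible at r8c3, so r8c3=9.
Step 9. [r5c9∈{1,5,7,9}] r5c9 is the only open cell in col 9 admitting 7, so r5c9=7.
Step 10. [r4c2∈{1,8,9}] in col 2, 1 fits only at r4c2 ⇒ r4c2=1.
Step 11. [r4c7∈{3}] r4c7 has the single candidate 3. So r4c7=3.
Step 12. [r3c3∈{2,8}] in col 3, 2 fits only at r3c3. So r3c3=2.
Step 13. [r3c2∈{8,9}] 8 has one home in row 3: r3c2. So r3c2=8.
Step 14. [r6c8∈{5,8,9}] across row 6, 8 lands solely at r6c8, so r6c8=8.
Step 15. [r2c1∈{9}] r2c1 has the single candidate 9 ⇒ r2c1=9.
Step 16. [r2c9∈{2}] r2c9 is down to just 2, so r2c9=2.
Step 17. [r5c5∈{3,5}] 3 has one home in col 5: r5c5 ⇒ r5c5=3.
Step 18. [r8c4∈{2,6}] col 4 places 6 nowhere but r8c4 ⇒ r8c4=6.
Step 19. [r6c5∈{4,5}] in row 6, 4 fits only at r6c5. So r6c5=4.
Step 20. [r6c9∈{5,9}] r6c9 is the only open cell in row 6 admitting 5. So r6c9=5.
Step 21. [r5c8∈{9}] nothing but 9 survives at r5c8, so r5c8=9.
Step 22. [r3c8∈{5}] only 5 remains possible at r3c8, so r3c8=5.
Step 23. [r1c4∈{2,4,5}] in row 1, 5 fits only at r1c4 ⇒ r1c4=5.
Step 24. [r4c4∈{2,8,9}] 2 has one home in col 4: r4c4, so r4c4=2.
Step 25. [r5c4∈{8}] r5c4 has the single candidate 8 ⇒ r5c4=8.
Step 26. [r2c4∈{4}] nothing but 4 survives at r2c4, so r2c4=4.
Step 27. [r4c3∈{5,8}] across col 3, 8 lands solely at r4c3 ⇒ r4c3=8.
Step 28. [r9c4∈{9}] only 9 remains possible at r9c4 ⇒ r9c4=9.
Step 29. [r3c9∈{9}] nothing but 9 survives at r3c9 ⇒ r3c9=9.
Step 30. [r1c9∈{1}] r1c9's peers cover all but 1. So r1c9=1.
Step 31. [r1c8∈{4}] nothing but 4 survives at r1c8 ⇒ r1c8=4.
Step 32. [r2c6∈{8}] nothing but 8 survives at r2c6, so r2c6=8.
Step 33. [r2c8∈{3}] r2c8 is down to just 3 ⇒ r2c8=3.
Step 34. [r4c5∈{5}] nothing but 5 survives at r4c5, so r4c5=5.
Step 35. [r4c1∈{7}] nothing but 7 survives at r4c1, so r4c1=7.
Step 36. [r9c5∈{1}] only 1 remains possible at r9c5, so r9c5=1.
Step 37. [r5c3∈{5}] nothing but 5 survives at r5c3, so r5c3=5.
Step 38. [r7c4∈{3}] r7c4 has the single candidate 3. So r7c4=3.
Step 39. [r7c6∈{7}] r7c6 is down to just 7. So r7c6=7.
Step 40. [r9c6∈{4}] r9c6's peers cover all but 4, so r9c6=4.
Step 41. [r6c2∈{9}] r6c2 is down to just 9 ⇒ r6c2=9.
Step 42. [r3c5∈{6}] only 6 remains possible at r3c5. So r3c5=6.
Step 43. [r8c8∈{7}] r8c8's peers cover all but 7, so r8c8=7.
Step 44. [r9c1∈{8}] r9c1 has the single candidate 8 ⇒ r9c1=8.
Step 45. [r8c5∈{2}] nothing but 2 survives at r8c5 ⇒ r8c5=2.
Step 46. [r4c6∈{9}] nothing but 9 survives at r4c6, so r4c6=9.
Step 47. [r5c7∈{1}] only 1 remains possible at r5c7. So r5c7=1.
Step 48. [r1c6∈{2}] r1c6's peers cover all but 2. So r1c6=2.

Answer: 6 7 3 5 9 2 8 4 1 / 9 5 1 4 7 8 6 3 2 / 4 8 2 1 6 3 7 5 9 / 7 1 8 2 5 9 3 6 4 / 2 4 5 8 3 6 1 9 7 / 3 9 6 7 4 1 2 8 5 / 5 2 4 3 8 7 9 1 6 / 1 3 9 6 2 5 4 7 8 / 8 6 7 9 1 4 5 2 3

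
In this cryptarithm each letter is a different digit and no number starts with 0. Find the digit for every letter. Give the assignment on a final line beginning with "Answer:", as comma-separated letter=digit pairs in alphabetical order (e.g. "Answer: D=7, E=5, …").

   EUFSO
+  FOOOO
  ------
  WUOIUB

Step 1. [col 1: O + O ≡ B (mod 10)] column 1 (O + O ≡ B (mod 10), carry-in 0) doesn't pin B yet; pick B=4 and continue, so B=4.
Step 2. [col 1: O + O ≡ B (mod 10)] O=2 is one option consistent with column 1 (O + O ≡ B (mod 10), carry-in 0) — take it ⇒ O=2.
Step 3. [col 2: S + O ≡ U (mod 10)] several values work for S in column 2 (S + O ≡ U (mod 10), carry-in 0); try S=8, so S=8.
Step 4. [col 2: S + O ≡ U (mod 10)] column 2: given S=8, O=2, carry-in 0, and digits 2,4,8 already taken and all letters distinct, S+O≡U (mod 10) forces U=0 ⇒ U=0.
Step 5. [col 3: F + O ≡ I (mod 10)] column 3 (F + O ≡ I (mod 10), carry-in 1) doesn't pin I yet; pick I=6 and continue, so I=6.
Step 6. [W] W is the leading digit of a 6-digit sum of two 5-digit numbers; the final carry is exactly 1, so W=1.
Step 7. [col 3: F + O ≡ I (mod 10)] in column 3 we have F+O≡I with carry-in 1; given O=2, I=6 and digits 0,1,2,4,6,8 already taken and all letters distinct, that pins F to 3 ⇒ F=3.
Step 8. [col 5: E + F ≡ U (mod 10)] column 5: given F=3, U=0, carry-in 0, and digits 0,1,2,3,4,6,8 already taken and all letters distinct, E+F≡U (mod 10) forces E=7, so E=7.

Answer: B=4, E=7, F=3, I=6, O=2, S=8, U=0, W=1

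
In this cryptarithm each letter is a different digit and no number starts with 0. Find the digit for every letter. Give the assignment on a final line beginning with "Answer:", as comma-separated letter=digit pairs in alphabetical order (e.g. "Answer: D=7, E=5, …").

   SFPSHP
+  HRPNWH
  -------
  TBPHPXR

Step 1. [T] the sum has 7 digits but both addends have 6; that extra leading digit T is the final carry, namely 1, so T=1.
Step 2. [col 1: P + H ≡ R (mod 10)] no forcing yet in column 1 (carry-in 0); P=7 is free and consistent — try it, so P=7.
Step 3. [col 1: P + H ≡ R (mod 10)] several values work for H in column 1 (P + H ≡ R (mod 10), carry-in 0); try H=5. So H=5.
Step 4. [col 1: P + H ≡ R (mod 10)] column 1 reads P+H+carry(0)=R with P=7, H=5; with digits 1,5,7 already taken and all letters distinct, the only value for R is 2 ⇒ R=2.
Step 5. [col 2: H + W ≡ X (mod 10)] X=6 is one option consistent with column 2 (H + W ≡ X (mod 10), carry-in 1) — take it ⇒ X=6.
Step 6. [col 2: H + W ≡ X (mod 10)] from column 2 (H=5, X=6, carry-in 1, digits 1,2,5,6,7 already taken and all letters distinct): W must equal 0. So W=0.
Step 7. [col 3: S + N ≡ P (mod 10)] N=9 is one option consistent with column 3 (S + N ≡ P (mod 10), carry-in 0) — take it ⇒ N=9.
Step 8. [col 3: S + N ≡ P (mod 10)] column 3: given N=9, P=7, carry-in 0, and digits 0,1,2,5,6,7,9 already taken and all letters distinct, S+N≡P (mod 10) forces S=8, so S=8.
Step 9. [col 5: F + R ≡ P (mod 10)] in column 5 we have F+R≡P with carry-in 1; given R=2, P=7 and digits 0,1,2,5,6,7,8,9 already taken and all letters distinct, that pins F to 4, so F=4.
Step 10. [col 6: S + H ≡ B (mod 10)] column 6 reads S+H+carry(0)=B with S=8, H=5; with digits 0,1,2,4,5,6,7,8,9 already taken and all letters distinct, the only value for B is 3 ⇒ B=3.

Answer: B=3, F=4, H=5, N=9, P=7, R=2, S=8, T=1, W=0, X=6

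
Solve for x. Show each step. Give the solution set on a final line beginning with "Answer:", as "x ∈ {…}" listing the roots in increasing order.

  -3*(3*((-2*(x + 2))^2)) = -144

Step 1. [-3*(3*((-2*(x + 2))^2)) = -144] -3·(inner) — divide through by -3. So div: 3*((-2*(x + 2))^2) = 48.
Step 2. [3*((-2*(x + 2))^2) = 48] 3·(inner) — divide through by 3. So div: (-2*(x + 2))^2 = 16.
Step 3. [(-2*(x + 2))^2 = 16] 16 ≥ 0, LHS is (·)² — take ±√, so sqrt: -2*(x + 2) = 4 or -4.
Step 4. [-2*(x + 2) = 4 or -4] -2·(inner) — divide through by -2. So div: x + 2 = -2 or 2.
Step 5. [x + 2 = -2 or 2] 2 comes off first (subtract 2) ⇒ sub: x = -4 or 0.

Answer: x ∈ {-4, 0}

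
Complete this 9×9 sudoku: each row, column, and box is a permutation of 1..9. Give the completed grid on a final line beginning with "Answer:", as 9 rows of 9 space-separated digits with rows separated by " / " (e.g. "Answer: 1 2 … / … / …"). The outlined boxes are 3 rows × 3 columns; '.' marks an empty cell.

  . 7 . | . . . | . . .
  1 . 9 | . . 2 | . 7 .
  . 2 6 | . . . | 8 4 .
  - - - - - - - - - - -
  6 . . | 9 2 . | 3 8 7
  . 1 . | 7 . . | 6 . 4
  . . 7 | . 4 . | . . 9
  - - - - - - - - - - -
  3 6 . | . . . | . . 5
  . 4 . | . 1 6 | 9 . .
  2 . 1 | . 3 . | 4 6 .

Step 1. [r3c1∈{5}] r3c1 is down to just 5 ⇒ r3c1=5.
Step 2. [r7c3∈{8}] nothing but 8 survives at r7c3, so r7c3=8.
Step 3. [r2c4∈{3,4,5,6,8}] 4 has one home in row 2: r2c4. So r2c4=4.
Step 4. [r1c8∈{1,2,3,5,9}] 9 has one home in col 8: r1c8. So r1c8=9.
Step 5. [r9c6∈{5,7,8,9}] r9c6 is the only open cell in row 9 admitting 7. So r9c6=7.
Step 6. [r6c1∈{8}] r6c1 has the single candidate 8 ⇒ r6c1=8.
Step 7. [r4c6∈{1,5}] r4c6 is the only open cell in row 4 admitting 1, so r4c6=1.
Step 8. [r4c2∈{5}] r4c2's peers cover all but 5, so r4c2=5.
Step 9. [r9c4∈{5,8}] across row 9, 5 lands solely at r9c4. So r9c4=5.
Step 10. [r6c2∈{3}] r6c2 has the single candidate 3. So r6c2=3.
Step 11. [r6c6∈{5}] r6c6 has the single candidate 5. So r6c6=5.
Step 12. [r2c9∈{3,6}] r2c9 is the only open cell in row 2 admitting 3, so r2c9=3.
Step 13. [r2c5∈{5,6,8}] in row 2, 6 fits only at r2c5. So r2c5=6.
Step 14. [r3c9∈{1}] only 1 remains possible at r3c9, so r3c9=1.
Step 15. [r7c4∈{2}] only 2 remains possible at r7c4 ⇒ r7c4=2.
Step 16. [r3c4∈{3}] r3c4 has the single candidate 3 ⇒ r3c4=3.
Step 17. [r1c6∈{8}] r1c6 is down to just 8. So r1c6=8.
Step 18. [r7c5∈{9}] r7c5 has the single candidate 9, so r7c5=9.
Step 19. [r7c8∈{1}] r7c8 has the single candidate 1 ⇒ r7c8=1.
Step 20. [r6c8∈{2}] r6c8 has the single candidate 2 ⇒ r6c8=2.
Step 21. [r8c9∈{2,8}] 2 has one home in row 8: r8c9, so r8c9=2.
Step 22. [r1c3∈{3,4}] in row 1, 3 fits only at r1c3, so r1c3=3.
Step 23. [r1c7∈{2,5}] across row 1, 2 lands solely at r1c7. So r1c7=2.
Step 24. [r8c1∈{7}] r8c1 is down to just 7, so r8c1=7.
Step 25. [r3c6∈{9}] r3c6's peers cover all but 9, so r3c6=9.
Step 26. [r1c1∈{4}] only 4 remains possible at r1c1 ⇒ r1c1=4.
Step 27. [r5c5∈{8}] r5c5 has the single candidate 8. So r5c5=8.
Step 28. [r1c4∈{1}] r1c4 is down to just 1. So r1c4=1.
Step 29. [r9c2∈{9}] nothing but 9 survives at r9c2, so r9c2=9.
Step 30. [r2c2∈{8}] nothing but 8 survives at r2c2 ⇒ r2c2=8.
Step 31. [r6c7∈{1}] only 1 remains possible at r6c7. So r6c7=1.
Step 32. [r2c7∈{5}] only 5 remains possible at r2c7. So r2c7=5.
Step 33. [r5c3∈{2}] r5c3 has the single candidate 2 ⇒ r5c3=2.
Step 34. [r3c5∈{7}] r3c5 is down to just 7, so r3c5=7.
Step 35. [r8c8∈{3}] r8c8 has the single candidate 3. So r8c8=3.
Step 36. [r7c6∈{4}] only 4 remains possible at r7c6, so r7c6=4.
Step 37. [r1c9∈{6}] r1c9 is down to just 6, so r1c9=6.
Step 38. [r9c9∈{8}] nothing but 8 survives at r9c9, so r9c9=8.
Step 39. [r7c7∈{7}] nothing but 7 survives at r7c7. So r7c7=7.
Step 40. [r8c4∈{8}] nothing but 8 survives at r8c4 ⇒ r8c4=8.
Step 41. [r8c3∈{5}] only 5 remains possible at r8c3. So r8c3=5.
Step 42. [r4c3∈{4}] r4c3 is down to just 4. So r4c3=4.
Step 43. [r1c5∈{5}] nothing but 5 survives at r1c5 ⇒ r1c5=5.
Step 44. [r6c4∈{6}] r6c4 has the single candidate 6. So r6c4=6.
Step 45. [r5c6∈{3}] nothing but 3 survives at r5c6. So r5c6=3.
Step 46. [r5c8∈{5}] r5c8's peers cover all but 5, so r5c8=5.
Step 47. [r5c1∈{9}] r5c1 is down to just 9 ⇒ r5c1=9.

Answer: 4 7 3 1 5 8 2 9 6 / 1 8 9 4 6 2 5 7 3 / 5 2 6 3 7 9 8 4 1 / 6 5 4 9 2 1 3 8 7 / 9 1 2 7 8 3 6 5 4 / 8 3 7 6 4 5 1 2 9 / 3 6 8 2 9 4 7 1 5 / 7 4 5 8 1 6 9 3 2 / 2 9 1 5 3 7 4 6 8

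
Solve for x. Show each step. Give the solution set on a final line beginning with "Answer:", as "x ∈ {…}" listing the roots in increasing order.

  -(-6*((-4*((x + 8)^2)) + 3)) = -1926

Step 1. [-(-6*((-4*((x + 8)^2)) + 3)) = -1926] leading − — multiply by −1, so neg: -6*((-4*((x + 8)^2)) + 3) = 1926.
Step 2. [-6*((-4*((x + 8)^2)) + 3) = 1926] divide by the outer -6. So div: (-4*((x + 8)^2)) + 3 = -321.
Step 3. [(-4*((x + 8)^2)) + 3 = -321] 3 comes off first (subtract 3). So sub: -4*((x + 8)^2) = -324.
Step 4. [-4*((x + 8)^2) = -324] -4·(inner) — divide through by -4 ⇒ div: (x + 8)^2 = 81.
Step 5. [(x + 8)^2 = 81] LHS squared, RHS 81 ≥ 0: apply √ (±). So sqrt: x + 8 = 9 or -9.
Step 6. [x + 8 = 9 or -9] +8 is outermost — subtract 8 both sides. So sub: x = 1 or -17.

Answer: x ∈ {-17, 1}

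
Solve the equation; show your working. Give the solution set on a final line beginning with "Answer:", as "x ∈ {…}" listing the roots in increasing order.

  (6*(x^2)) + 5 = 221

Step 1. [(6*(x^2)) + 5 = 221] peel the +5: subtract 5 from each side ⇒ sub: 6*(x^2) = 216.
Step 2. [6*(x^2) = 216] leading coefficient 6: divide by 6, so div: x^2 = 36.
Step 3. [x^2 = 36] 36 ≥ 0, LHS is (·)² — take ±√ ⇒ sqrt: x = 6 or -6.

Answer: x ∈ {-6, 6}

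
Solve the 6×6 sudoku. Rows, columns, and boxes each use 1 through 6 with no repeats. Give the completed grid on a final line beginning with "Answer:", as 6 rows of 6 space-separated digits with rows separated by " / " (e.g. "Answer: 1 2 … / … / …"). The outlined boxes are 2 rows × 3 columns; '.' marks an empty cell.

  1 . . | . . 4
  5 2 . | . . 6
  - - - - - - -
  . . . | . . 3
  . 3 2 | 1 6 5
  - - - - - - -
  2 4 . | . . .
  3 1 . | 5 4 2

Step 1. [r2c4∈{3}] r2c4 has the single candidate 3 ⇒ r2c4=3.
Step 2. [r3c3∈{1,4,5,6}] row 3 places 1 nowhere but r3c3, so r3c3=1.
Step 3. [r1c4∈{2}] r1c4's peers cover all but 2. So r1c4=2.
Step 4. [r1c2∈{6}] r1c2's peers cover all but 6. So r1c2=6.
Step 5. [r4c1∈{4}] r4c1's peers cover all but 4 ⇒ r4c1=4.
Step 6. [r2c5∈{1}] r2c5 is down to just 1. So r2c5=1.
Step 7. [r6c3∈{6}] r6c3's peers cover all but 6 ⇒ r6c3=6.
Step 8. [r2c3∈{4}] r2c3's peers cover all but 4. So r2c3=4.
Step 9. [r1c3∈{3}] r1c3 is down to just 3 ⇒ r1c3=3.
Step 10. [r5c5∈{3}] only 3 remains possible at r5c5. So r5c5=3.
Step 11. [r3c1∈{6}] r3c1's peers cover all but 6, so r3c1=6.
Step 12. [r1c5∈{5}] r1c5's peers cover all but 5, so r1c5=5.
Step 13. [r5c4∈{6}] nothing but 6 survives at r5c4, so r5c4=6.
Step 14. [r5c3∈{5}] r5c3 has the single candidate 5, so r5c3=5.
Step 15. [r3c4∈{4}] r3c4 has the single candidate 4 ⇒ r3c4=4.
Step 16. [r5c6∈{1}] only 1 remains possible at r5c6. So r5c6=1.
Step 17. [r3c2∈{5}] r3c2 is down to just 5. So r3c2=5.
Step 18. [r3c5∈{2}] r3c5 has the single candidate 2. So r3c5=2.

Answer: 1 6 3 2 5 4 / 5 2 4 3 1 6 / 6 5 1 4 2 3 / 4 3 2 1 6 5 / 2 4 5 6 3 1 / 3 1 6 5 4 2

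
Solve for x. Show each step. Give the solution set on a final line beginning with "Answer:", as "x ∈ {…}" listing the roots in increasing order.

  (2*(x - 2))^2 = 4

Step 1. [(2*(x - 2))^2 = 4] LHS squared, RHS 4 ≥ 0: apply √ (±). So sqrt: 2*(x - 2) = 2 or -2.
Step 2. [2*(x - 2) = 2 or -2] leading coefficient 2: divide by 2. So div: x - 2 = 1 or -1.
Step 3. [x - 2 = 1 or -1] peel the -2: add 2 from each side. So sub: x = 3 or 1.

Answer: x ∈ {1, 3}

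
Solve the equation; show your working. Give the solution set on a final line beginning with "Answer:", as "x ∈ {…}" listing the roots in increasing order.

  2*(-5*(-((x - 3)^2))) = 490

Step 1. [2*(-5*(-((x - 3)^2))) = 490] LHS = 2·(…); ÷2 both sides ⇒ div: -5*(-((x - 3)^2)) = 245.
Step 2. [-5*(-((x - 3)^2)) = 245] LHS = -5·(…); ÷-5 both sides, so div: -((x - 3)^2) = -49.
Step 3. [-((x - 3)^2) = -49] LHS negated; negate both sides ⇒ neg: (x - 3)^2 = 49.
Step 4. [(x - 3)^2 = 49] LHS squared, RHS 49 ≥ 0: apply √ (±). So sqrt: x - 3 = 7 or -7.
Step 5. [x - 3 = 7 or -7] 3 comes off first (add 3) ⇒ sub: x = 10 or -4.

Answer: x ∈ {-4, 10}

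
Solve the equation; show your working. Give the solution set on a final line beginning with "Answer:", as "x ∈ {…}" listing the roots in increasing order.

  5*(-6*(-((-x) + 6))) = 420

Step 1. [5*(-6*(-((-x) + 6))) = 420] leading coefficient 5: divide by 5 ⇒ div: -6*(-((-x) + 6)) = 84.
Step 2. [-6*(-((-x) + 6)) = 84] -6 out front; divide by -6, so div: -((-x) + 6) = -14.
Step 3. [-((-x) + 6) = -14] flip signs both sides ⇒ neg: (-x) + 6 = 14.
Step 4. [(-x) + 6 = 14] +6 is outermost — subtract 6 both sides, so sub: -x = 8.
Step 5. [-x = 8] leading − — multiply by −1, so neg: x = -8.

Answer: x ∈ {-8}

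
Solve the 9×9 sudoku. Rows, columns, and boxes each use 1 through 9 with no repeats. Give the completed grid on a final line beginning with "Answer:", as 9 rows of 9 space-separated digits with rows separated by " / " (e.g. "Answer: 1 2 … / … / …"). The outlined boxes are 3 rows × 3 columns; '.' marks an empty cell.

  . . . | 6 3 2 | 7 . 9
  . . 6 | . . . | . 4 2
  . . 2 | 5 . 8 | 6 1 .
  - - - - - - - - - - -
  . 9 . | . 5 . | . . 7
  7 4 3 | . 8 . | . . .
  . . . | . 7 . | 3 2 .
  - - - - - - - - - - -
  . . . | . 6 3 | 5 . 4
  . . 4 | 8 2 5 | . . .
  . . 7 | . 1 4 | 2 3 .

Step 1. [r7c3∈{1,8,9}] in col 3, 9 fits only at r7c3. So r7c3=9.
Step 2. [r1c8∈{5,8}] 5 has one home in box 3: r1c8, so r1c8=5.
Step 3. [r4c1∈{1,2,6,8}] across box 4, 2 lands solely at r4c1, so r4c1=2.
Step 4. [r6c3∈{1,5,8}] 5 has one home in col 3: r6c3 ⇒ r6c3=5.
Step 5. [r2c6∈{1,7,9}] across col 6, 7 lands solely at r2c6, so r2c6=7.
Step 6. [r2c4∈{1,9}] across box 2, 1 lands solely at r2c4 ⇒ r2c4=1.
Step 7. [r2c7∈{8}] r2c7 has the single candidate 8, so r2c7=8.
Step 8. [r8c8∈{6,7,9}] 7 has one home in row 8: r8c8, so r8c8=7.
Step 9. [r5c8∈{6,9}] 9 has one home in col 8: r5c8. So r5c8=9.
Step 10. [r5c7∈{1}] r5c7 has the single candidate 1, so r5c7=1.
Step 11. [r4c8∈{6,8}] r4c8 is the only open cell in col 8 admitting 6 ⇒ r4c8=6.
Step 12. [r4c3∈{1,8}] in row 4, 8 fits only at r4c3 ⇒ r4c3=8.
Step 13. [r1c1∈{1,4,8}] in row 1, 4 fits only at r1c1, so r1c1=4.
Step 14. [r7c8∈{8}] nothing but 8 survives at r7c8. So r7c8=8.
Step 15. [r7c1∈{1}] only 1 remains possible at r7c1, so r7c1=1.
Step 16. [r6c1∈{6}] nothing but 6 survives at r6c1 ⇒ r6c1=6.
Step 17. [r8c1∈{3}] r8c1 has the single candidate 3, so r8c1=3.
Step 18. [r6c6∈{1,9}] r6c6 is the only open cell in col 6 admitting 9 ⇒ r6c6=9.
Step 19. [r8c2∈{6}] r8c2's peers cover all but 6. So r8c2=6.
Step 20. [r3c1∈{9}] r3c1's peers cover all but 9. So r3c1=9.
Step 21. [r2c2∈{3,5}] 3 has one home in row 2: r2c2 ⇒ r2c2=3.
Step 22. [r9c1∈{5,8}] col 1 places 8 nowhere but r9c1, so r9c1=8.
Step 23. [r4c4∈{3,4}] r4c4 is the only open cell in row 4 admitting 3. So r4c4=3.
Step 24. [r6c2∈{1}] only 1 remains possible at r6c2 ⇒ r6c2=1.
Step 25. [r9c2∈{5}] only 5 remains possible at r9c2. So r9c2=5.
Step 26. [r1c2∈{8}] r1c2 is down to just 8. So r1c2=8.
Step 27. [r7c4∈{7}] only 7 remains possible at r7c4 ⇒ r7c4=7.
Step 28. [r5c9∈{5}] nothing but 5 survives at r5c9 ⇒ r5c9=5.
Step 29. [r1c3∈{1}] only 1 remains possible at r1c3. So r1c3=1.
Step 30. [r4c6∈{1}] r4c6 has the single candidate 1, so r4c6=1.
Step 31. [r7c2∈{2}] r7c2 has the single candidate 2. So r7c2=2.
Step 32. [r5c6∈{6}] only 6 remains possible at r5c6, so r5c6=6.
Step 33. [r8c7∈{9}] only 9 remains possible at r8c7 ⇒ r8c7=9.
Step 34. [r3c9∈{3}] nothing but 3 survives at r3c9 ⇒ r3c9=3.
Step 35. [r2c5∈{9}] r2c5's peers cover all but 9 ⇒ r2c5=9.
Step 36. [r2c1∈{5}] r2c1's peers cover all but 5 ⇒ r2c1=5.
Step 37. [r3c2∈{7}] r3c2's peers cover all but 7 ⇒ r3c2=7.
Step 38. [r6c9∈{8}] r6c9's peers cover all but 8 ⇒ r6c9=8.
Step 39. [r9c4∈{9}] r9c4 is down to just 9, so r9c4=9.
Step 40. [r5c4∈{2}] r5c4's peers cover all but 2 ⇒ r5c4=2.
Step 41. [r8c9∈{1}] nothing but 1 survives at r8c9 ⇒ r8c9=1.
Step 42. [r3c5∈{4}] r3c5 is down to just 4, so r3c5=4.
Step 43. [r4c7∈{4}] r4c7 is down to just 4 ⇒ r4c7=4.
Step 44. [r9c9∈{6}] r9c9 has the single candidate 6 ⇒ r9c9=6.
Step 45. [r6c4∈{4}] only 4 remains possible at r6c4 ⇒ r6c4=4.

Answer: 4 8 1 6 3 2 7 5 9 / 5 3 6 1 9 7 8 4 2 / 9 7 2 5 4 8 6 1 3 / 2 9 8 3 5 1 4 6 7 / 7 4 3 2 8 6 1 9 5 / 6 1 5 4 7 9 3 2 8 / 1 2 9 7 6 3 5 8 4 / 3 6 4 8 2 5 9 7 1 / 8 5 7 9 1 4 2 3 6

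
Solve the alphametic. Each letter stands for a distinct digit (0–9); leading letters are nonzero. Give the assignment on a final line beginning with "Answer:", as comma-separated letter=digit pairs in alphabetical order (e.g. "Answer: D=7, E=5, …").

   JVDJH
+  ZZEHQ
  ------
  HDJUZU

Step 1. [col 1: H + Q ≡ U (mod 10)] no forcing yet in column 1 (carry-in 0); Q=2 is free and consistent — try it ⇒ Q=2.
Step 2. [col 1: H + Q ≡ U (mod 10)] no forcing yet in column 1 (carry-in 0); H=1 is free and consistent — try it. So H=1.
Step 3. [col 1: H + Q ≡ U (mod 10)] column 1 reads H+Q+carry(0)=U with H=1, Q=2; with digits 1,2 already taken and all letters distinct, the only value for U is 3. So U=3.
Step 4. [col 2: J + H ≡ Z (mod 10)] Z=7 is one option consistent with column 2 (J + H ≡ Z (mod 10), carry-in 0) — take it ⇒ Z=7.
Step 5. [col 2: J + H ≡ Z (mod 10)] in column 2 we have J+H≡Z with carry-in 0; given H=1, Z=7 and digits 1,2,3,7 already taken and all letters distinct, that pins J to 6 ⇒ J=6.
Step 6. [col 3: D + E ≡ U (mod 10)] column 3 (D + E ≡ U (mod 10), carry-in 0) doesn't pin E yet; pick E=9 and continue ⇒ E=9.
Step 7. [col 3: D + E ≡ U (mod 10)] column 3: given E=9, U=3, carry-in 0, and digits 1,2,3,6,7,9 already taken and all letters distinct, D+E≡U (mod 10) forces D=4, so D=4.
Step 8. [col 4: V + Z ≡ J (mod 10)] column 4: given Z=7, J=6, carry-in 1, and digits 1,2,3,4,6,7,9 already taken and all letters distinct, V+Z≡J (mod 10) forces V=8. So V=8.

Answer: D=4, E=9, H=1, J=6, Q=2, U=3, V=8, Z=7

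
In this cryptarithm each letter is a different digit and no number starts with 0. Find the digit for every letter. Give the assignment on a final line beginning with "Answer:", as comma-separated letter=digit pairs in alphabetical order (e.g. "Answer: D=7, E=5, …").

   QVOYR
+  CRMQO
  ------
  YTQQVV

Step 1. [col 1: R + O ≡ V (mod 10)] O=9 is one option consistent with column 1 (R + O ≡ V (mod 10), carry-in 0) — take it ⇒ O=9.
Step 2. [Y] the sum has 6 digits but both addends have 5; that extra leading digit Y is the final carry, namely 1, so Y=1.
Step 3. [col 1: R + O ≡ V (mod 10)] several values work for V in column 1 (R + O ≡ V (mod 10), carry-in 0); try V=6, so V=6.
Step 4. [col 1: R + O ≡ V (mod 10)] column 1 reads R+O+carry(0)=V with O=9, V=6; with digits 1,6,9 already taken and all letters distinct, the only value for R is 7 ⇒ R=7.
Step 5. [col 2: Y + Q ≡ V (mod 10)] column 2 reads Y+Q+carry(1)=V with Y=1, V=6; with digits 1,6,7,9 already taken and all letters distinct, the only value for Q is 4, so Q=4.
Step 6. [col 3: O + M ≡ Q (mod 10)] column 3 reads O+M+carry(0)=Q with O=9, Q=4; with digits 1,4,6,7,9 already taken and all letters distinct, the only value for M is 5. So M=5.
Step 7. [col 5: Q + C ≡ T (mod 10)] no forcing yet in column 5 (carry-in 1); T=3 is free and consistent — try it ⇒ T=3.
Step 8. [col 5: Q + C ≡ T (mod 10)] column 5: given Q=4, T=3, carry-in 1, and digits 1,3,4,5,6,7,9 already taken and all letters distinct, Q+C≡T (mod 10) forces C=8 ⇒ C=8.

Answer: C=8, M=5, O=9, Q=4, R=7, T=3, V=6, Y=1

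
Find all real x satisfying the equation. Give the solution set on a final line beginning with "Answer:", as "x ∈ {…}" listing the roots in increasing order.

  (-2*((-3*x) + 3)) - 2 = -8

Step 1. [(-2*((-3*x) + 3)) - 2 = -8] common factor -2 (LHS and -8) — divide through. So factor: ((-3*x) + 3) + 1 = 4.
Step 2. [((-3*x) + 3) + 1 = 4] subtract 1: x sits inside (… + 1), so sub: (-3*x) + 3 = 3.
Step 3. [(-3*x) + 3 = 3] -3 divides every term; factor it out ⇒ factor: x - 1 = -1.
Step 4. [x - 1 = -1] the outer -1 inverts by adding 1 ⇒ sub: x = 0.

Answer: x ∈ {0}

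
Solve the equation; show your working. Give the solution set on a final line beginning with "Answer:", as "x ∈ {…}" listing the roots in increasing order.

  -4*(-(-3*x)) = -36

Step 1. [-4*(-(-3*x)) = -36] divide by the outer -4, so div: -(-3*x) = 9.
Step 2. [-(-3*x) = 9] leading − — multiply by −1 ⇒ neg: -3*x = -9.
Step 3. [-3*x = -9] divide by the outer -3, so div: x = 3.

Answer: x ∈ {3}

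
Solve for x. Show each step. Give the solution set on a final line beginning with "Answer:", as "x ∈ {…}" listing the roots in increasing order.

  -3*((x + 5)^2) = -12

Step 1. [-3*((x + 5)^2) = -12] divide by the outer -3. So div: (x + 5)^2 = 4.
Step 2. [(x + 5)^2 = 4] √ both sides: 4 ≥ 0 gives two branches, so sqrt: x + 5 = 2 or -2.
Step 3. [x + 5 = 2 or -2] peel the +5: subtract 5 from each side, so sub: x = -3 or -7.

Answer: x ∈ {-7, -3}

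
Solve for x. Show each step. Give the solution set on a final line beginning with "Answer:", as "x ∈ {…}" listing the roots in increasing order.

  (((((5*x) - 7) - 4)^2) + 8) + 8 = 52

Step 1. [(((((5*x) - 7) - 4)^2) + 8) + 8 = 52] +8 is outermost — subtract 8 both sides ⇒ sub: ((((5*x) - 7) - 4)^2) + 8 = 44.
Step 2. [((((5*x) - 7) - 4)^2) + 8 = 44] peel the +8: subtract 8 from each side ⇒ sub: (((5*x) - 7) - 4)^2 = 36.
Step 3. [(((5*x) - 7) - 4)^2 = 36] 36 ≥ 0, LHS is (·)² — take ±√. So sqrt: ((5*x) - 7) - 4 = 6 or -6.
Step 4. [((5*x) - 7) - 4 = 6 or -6] peel the -4: add 4 from each side ⇒ sub: (5*x) - 7 = 10 or -2.
Step 5. [(5*x) - 7 = 10 or -2] -7 is outermost — add 7 both sides. So sub: 5*x = 17 or 5.
Step 6. [5*x = 17 or 5] LHS = 5·(…); ÷5 both sides, so div: x = 17/5 or 1.

Answer: x ∈ {1, 17/5}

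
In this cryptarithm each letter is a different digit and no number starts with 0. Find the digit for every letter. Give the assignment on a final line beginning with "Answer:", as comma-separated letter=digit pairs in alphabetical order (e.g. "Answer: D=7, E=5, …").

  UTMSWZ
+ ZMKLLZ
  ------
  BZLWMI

Step 1. [col 1: Z + Z ≡ I (mod 10)] Z=2 is one option consistent with column 1 (Z + Z ≡ I (mod 10), carry-in 0) — take it. So Z=2.
Step 2. [col 1: Z + Z ≡ I (mod 10)] column 1 reads Z+Z+carry(0)=I with Z=2; with digits 2 already taken and all letters distinct, the only value for I is 4, so I=4.
Step 3. [col 2: W + L ≡ M (mod 10)] several values work for W in column 2 (W + L ≡ M (mod 10), carry-in 0); try W=9, so W=9.
Step 4. [col 2: W + L ≡ M (mod 10)] column 2 (W + L ≡ M (mod 10), carry-in 0) doesn't pin L yet; pick L=8 and continue ⇒ L=8.
Step 5. [col 2: W + L ≡ M (mod 10)] from column 2 (W=9, L=8, carry-in 0, digits 2,4,8,9 already taken and all letters distinct): M must equal 7 ⇒ M=7.
Step 6. [col 3: S + L ≡ W (mod 10)] in column 3 we have S+L≡W with carry-in 1; given L=8, W=9 and digits 2,4,7,8,9 already taken and all letters distinct, that pins S to 0 ⇒ S=0.
Step 7. [col 4: M + K ≡ L (mod 10)] in column 4 we have M+K≡L with carry-in 0; given M=7, L=8 and digits 0,2,4,7,8,9 already taken and all letters distinct, that pins K to 1 ⇒ K=1.
Step 8. [col 5: T + M ≡ Z (mod 10)] column 5 reads T+M+carry(0)=Z with M=7, Z=2; with digits 0,1,2,4,7,8,9 already taken and all letters distinct, the only value for T is 5 ⇒ T=5.
Step 9. [col 6: U + Z ≡ B (mod 10)] from column 6 (Z=2, carry-in 1, digits 0,1,2,4,5,7,8,9 already taken and all letters distinct): B must equal 6 ⇒ B=6.
Step 10. [col 6: U + Z ≡ B (mod 10)] column 6: given Z=2, B=6, carry-in 1, and digits 0,1,2,4,5,6,7,8,9 already taken and all letters distinct, U+Z≡B (mod 10) forces U=3, so U=3.

Answer: B=6, I=4, K=1, L=8, M=7, S=0, T=5, U=3, W=9, Z=2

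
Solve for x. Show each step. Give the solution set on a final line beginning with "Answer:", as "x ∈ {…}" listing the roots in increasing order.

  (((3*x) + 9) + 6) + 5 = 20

Step 1. [(((3*x) + 9) + 6) + 5 = 20] the outer +5 inverts by subtracting 5, so sub: ((3*x) + 9) + 6 = 15.
Step 2. [((3*x) + 9) + 6 = 15] +6 is outermost — subtract 6 both sides, so sub: (3*x) + 9 = 9.
Step 3. [(3*x) + 9 = 9] common factor 3 (LHS and 9) — divide through, so factor: x + 3 = 3.
Step 4. [x + 3 = 3] subtract 3: x sits inside (… + 3) ⇒ sub: x = 0.

Answer: x ∈ {0}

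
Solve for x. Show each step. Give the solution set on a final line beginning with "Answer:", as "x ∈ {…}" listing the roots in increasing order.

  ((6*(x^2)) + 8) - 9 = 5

Step 1. [((6*(x^2)) + 8) - 9 = 5] 9 comes off first (add 9) ⇒ sub: (6*(x^2)) + 8 = 14.
Step 2. [(6*(x^2)) + 8 = 14] subtract 8: x sits inside (… + 8). So sub: 6*(x^2) = 6.
Step 3. [6*(x^2) = 6] divide by the outer 6. So div: x^2 = 1.
Step 4. [x^2 = 1] √ both sides: 1 ≥ 0 gives two branches, so sqrt: x = 1 or -1.

Answer: x ∈ {-1, 1}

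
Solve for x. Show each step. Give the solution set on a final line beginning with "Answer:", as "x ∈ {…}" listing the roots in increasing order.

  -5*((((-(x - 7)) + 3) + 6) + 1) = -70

Step 1. [-5*((((-(x - 7)) + 3) + 6) + 1) = -70] -5 out front; divide by -5 ⇒ div: (((-(x - 7)) + 3) + 6) + 1 = 14.
Step 2. [(((-(x - 7)) + 3) + 6) + 1 = 14] subtract 1: x sits inside (… + 1) ⇒ sub: ((-(x - 7)) + 3) + 6 = 13.
Step 3. [((-(x - 7)) + 3) + 6 = 13] peel the +6: subtract 6 from each side ⇒ sub: (-(x - 7)) + 3 = 7.
Step 4. [(-(x - 7)) + 3 = 7] the outer +3 inverts by subtracting 3 ⇒ sub: -(x - 7) = 4.
Step 5. [-(x - 7) = 4] LHS negated; negate both sides, so neg: x - 7 = -4.
Step 6. [x - 7 = -4] -7 is outermost — add 7 both sides ⇒ sub: x = 3.

Answer: x ∈ {3}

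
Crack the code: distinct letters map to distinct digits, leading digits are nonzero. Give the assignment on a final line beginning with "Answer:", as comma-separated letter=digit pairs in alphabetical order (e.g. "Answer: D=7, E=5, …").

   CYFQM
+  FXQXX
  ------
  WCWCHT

Step 1. [col 1: M + X ≡ T (mod 10)] several values work for X in column 1 (M + X ≡ T (mod 10), carry-in 0); try X=2, so X=2.
Step 2. [W] adding two 5-digit numbers gives at most 5+1 digits, and here it does — W is that final carry and must be 1 ⇒ W=1.
Step 3. [col 1: M + X ≡ T (mod 10)] M=5 is one option consistent with column 1 (M + X ≡ T (mod 10), carry-in 0) — take it. So M=5.
Step 4. [col 1: M + X ≡ T (mod 10)] column 1: given M=5, X=2, carry-in 0, and digits 1,2,5 already taken and all letters distinct, M+X≡T (mod 10) forces T=7, so T=7.
Step 5. [col 2: Q + X ≡ H (mod 10)] several values work for H in column 2 (Q + X ≡ H (mod 10), carry-in 0); try H=6 ⇒ H=6.
Step 6. [col 2: Q + X ≡ H (mod 10)] column 2 reads Q+X+carry(0)=H with X=2, H=6; with digits 1,2,5,6,7 already taken and all letters distinct, the only value for Q is 4, so Q=4.
Step 7. [col 3: F + Q ≡ C (mod 10)] from column 3 (Q=4, carry-in 0, digits 1,2,4,5,6,7 already taken and all letters distinct): F must equal 9. So F=9.
Step 8. [col 3: F + Q ≡ C (mod 10)] from column 3 (F=9, Q=4, carry-in 0, digits 1,2,4,5,6,7,9 already taken and all letters distinct): C must equal 3, so C=3.
Step 9. [col 4: Y + X ≡ W (mod 10)] in column 4 we have Y+X≡W with carry-in 1; given X=2, W=1 and digits 1,2,3,4,5,6,7,9 already taken and all letters distinct, that pins Y to 8 ⇒ Y=8.

Answer: C=3, F=9, H=6, M=5, Q=4, T=7, W=1, X=2, Y=8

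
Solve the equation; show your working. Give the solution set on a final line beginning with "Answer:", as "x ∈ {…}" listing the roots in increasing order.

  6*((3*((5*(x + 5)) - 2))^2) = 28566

Step 1. [6*((3*((5*(x + 5)) - 2))^2) = 28566] divide by the outer 6. So div: (3*((5*(x + 5)) - 2))^2 = 4761.
Step 2. [(3*((5*(x + 5)) - 2))^2 = 4761] 4761 ≥ 0, LHS is (·)² — take ±√, so sqrt: 3*((5*(x + 5)) - 2) = 69 or -69.
Step 3. [3*((5*(x + 5)) - 2) = 69 or -69] divide by the outer 3 ⇒ div: (5*(x + 5)) - 2 = 23 or -23.
Step 4. [(5*(x + 5)) - 2 = 23 or -23] peel the -2: add 2 from each side, so sub: 5*(x + 5) = 25 or -21.
Step 5. [5*(x + 5) = 25 or -21] 5 out front; divide by 5, so div: x + 5 = 5 or -21/5.
Step 6. [x + 5 = 5 or -21/5] peel the +5: subtract 5 from each side ⇒ sub: x = 0 or -46/5.

Answer: x ∈ {-46/5, 0}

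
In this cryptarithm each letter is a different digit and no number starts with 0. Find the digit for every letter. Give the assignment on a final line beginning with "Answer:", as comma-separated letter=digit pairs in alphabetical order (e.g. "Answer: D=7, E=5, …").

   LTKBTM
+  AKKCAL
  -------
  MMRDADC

Step 1. [col 1: M + L ≡ C (mod 10)] column 1 (M + L ≡ C (mod 10), carry-in 0) doesn't pin L yet; pick L=7 and continue. So L=7.
Step 2. [col 1: M + L ≡ C (mod 10)] several values work for C in column 1 (M + L ≡ C (mod 10), carry-in 0); try C=8. So C=8.
Step 3. [col 1: M + L ≡ C (mod 10)] from column 1 (L=7, C=8, carry-in 0, digits 7,8 already taken and all letters distinct): M must equal 1. So M=1.
Step 4. [col 2: T + A ≡ D (mod 10)] no forcing yet in column 2 (carry-in 0); A=3 is free and consistent — try it. So A=3.
Step 5. [col 2: T + A ≡ D (mod 10)] D=9 is one option consistent with column 2 (T + A ≡ D (mod 10), carry-in 0) — take it, so D=9.
Step 6. [col 2: T + A ≡ D (mod 10)] column 2: given A=3, D=9, carry-in 0, and digits 1,3,7,8,9 already taken and all letters distinct, T+A≡D (mod 10) forces T=6. So T=6.
Step 7. [col 3: B + C ≡ A (mod 10)] in column 3 we have B+C≡A with carry-in 0; given C=8, A=3 and digits 1,3,6,7,8,9 already taken and all letters distinct, that pins B to 5 ⇒ B=5.
Step 8. [col 4: K + K ≡ D (mod 10)] in column 4 we have K+K≡D with carry-in 1; given D=9 and digits 1,3,5,6,7,8,9 already taken and all letters distinct, that pins K to 4. So K=4.
Step 9. [col 5: T + K ≡ R (mod 10)] column 5 reads T+K+carry(0)=R with T=6, K=4; with digits 1,3,4,5,6,7,8,9 already taken and all letters distinct, the only value for R is 0 ⇒ R=0.

Answer: A=3, B=5, C=8, D=9, K=4, L=7, M=1, R=0, T=6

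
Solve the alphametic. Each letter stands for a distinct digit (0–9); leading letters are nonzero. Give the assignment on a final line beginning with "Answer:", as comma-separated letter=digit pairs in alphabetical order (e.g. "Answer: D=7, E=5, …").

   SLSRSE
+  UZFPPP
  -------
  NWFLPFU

Step 1. [col 1: E + P ≡ U (mod 10)] no forcing yet in column 1 (carry-in 0); P=2 is free and consistent — try it, so P=2.
Step 2. [N] N is the leading digit of a 7-digit sum of two 6-digit numbers; the final carry is exactly 1 ⇒ N=1.
Step 3. [col 1: E + P ≡ U (mod 10)] U=9 is one option consistent with column 1 (E + P ≡ U (mod 10), carry-in 0) — take it ⇒ U=9.
Step 4. [col 1: E + P ≡ U (mod 10)] column 1: given P=2, U=9, carry-in 0, and digits 1,2,9 already taken and all letters distinct, E+P≡U (mod 10) forces E=7 ⇒ E=7.
Step 5. [col 2: S + P ≡ F (mod 10)] column 2 (S + P ≡ F (mod 10), carry-in 0) doesn't pin S yet; pick S=6 and continue. So S=6.
Step 6. [col 2: S + P ≡ F (mod 10)] from column 2 (S=6, P=2, carry-in 0, digits 1,2,6,7,9 already taken and all letters distinct): F must equal 8. So F=8.
Step 7. [col 3: R + P ≡ P (mod 10)] column 3 reads R+P+carry(0)=P with P=2; with digits 1,2,6,7,8,9 already taken and all letters distinct, the only value for R is 0, so R=0.
Step 8. [col 4: S + F ≡ L (mod 10)] in column 4 we have S+F≡L with carry-in 0; given S=6, F=8 and digits 0,1,2,6,7,8,9 already taken and all letters distinct, that pins L to 4 ⇒ L=4.
Step 9. [col 5: L + Z ≡ F (mod 10)] column 5: given L=4, F=8, carry-in 1, and digits 0,1,2,4,6,7,8,9 already taken and all letters distinct, L+Z≡F (mod 10) forces Z=3 ⇒ Z=3.
Step 10. [col 6: S + U ≡ W (mod 10)] in column 6 we have S+U≡W with carry-in 0; given S=6, U=9 and digits 0,1,2,3,4,6,7,8,9 already taken and all letters distinct, that pins W to 5, so W=5.

Answer: E=7, F=8, L=4, N=1, P=2, R=0, S=6, U=9, W=5, Z=3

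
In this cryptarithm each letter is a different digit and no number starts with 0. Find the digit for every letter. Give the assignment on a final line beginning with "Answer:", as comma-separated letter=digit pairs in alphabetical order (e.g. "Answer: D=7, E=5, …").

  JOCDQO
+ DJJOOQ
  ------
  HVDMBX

Step 1. [col 1: O + Q ≡ X (mod 10)] no forcing yet in column 1 (carry-in 0); Q=6 is free and consistent — try it. So Q=6.
Step 2. [col 1: O + Q ≡ X (mod 10)] X=0 is one option consistent with column 1 (O + Q ≡ X (mod 10), carry-in 0) — take it, so X=0.
Step 3. [col 1: O + Q ≡ X (mod 10)] from column 1 (Q=6, X=0, carry-in 0, digits 0,6 already taken and all letters distinct): O must equal 4, so O=4.
Step 4. [col 2: Q + O ≡ B (mod 10)] from column 2 (Q=6, O=4, carry-in 1, digits 0,4,6 already taken and all letters distinct): B must equal 1 ⇒ B=1.
Step 5. [col 3: D + O ≡ M (mod 10)] no forcing yet in column 3 (carry-in 1); M=7 is free and consistent — try it, so M=7.
Step 6. [col 3: D + O ≡ M (mod 10)] column 3: given O=4, M=7, carry-in 1, and digits 0,1,4,6,7 already taken and all letters distinct, D+O≡M (mod 10) forces D=2, so D=2.
Step 7. [col 4: C + J ≡ D (mod 10)] no forcing yet in column 4 (carry-in 0); J=3 is free and consistent — try it. So J=3.
Step 8. [col 4: C + J ≡ D (mod 10)] column 4 reads C+J+carry(0)=D with J=3, D=2; with digits 0,1,2,3,4,6,7 already taken and all letters distinct, the only value for C is 9, so C=9.
Step 9. [col 5: O + J ≡ V (mod 10)] from column 5 (O=4, J=3, carry-in 1, digits 0,1,2,3,4,6,7,9 already taken and all letters distinct): V must equal 8 ⇒ V=8.
Step 10. [col 6: J + D ≡ H (mod 10)] column 6 reads J+D+carry(0)=H with J=3, D=2; with digits 0,1,2,3,4,6,7,8,9 already taken and all letters distinct, the only value for H is 5 ⇒ H=5.

Answer: B=1, C=9, D=2, H=5, J=3, M=7, O=4, Q=6, V=8, X=0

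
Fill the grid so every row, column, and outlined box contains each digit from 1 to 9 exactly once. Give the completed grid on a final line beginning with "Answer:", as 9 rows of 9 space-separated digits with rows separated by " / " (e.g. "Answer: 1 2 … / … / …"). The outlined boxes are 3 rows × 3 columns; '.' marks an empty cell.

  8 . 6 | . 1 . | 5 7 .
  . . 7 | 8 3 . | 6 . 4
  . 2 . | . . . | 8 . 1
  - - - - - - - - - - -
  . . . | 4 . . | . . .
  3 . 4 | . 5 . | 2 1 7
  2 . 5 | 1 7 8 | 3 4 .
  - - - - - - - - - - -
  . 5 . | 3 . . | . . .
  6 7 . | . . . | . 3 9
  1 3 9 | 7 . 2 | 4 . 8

Step 1. [r3c8∈{9}] nothing but 9 survives at r3c8 ⇒ r3c8=9.
Step 2. [r6c2∈{6,9}] row 6 places 9 nowhere but r6c2 ⇒ r6c2=9.
Step 3. [r9c5∈{6}] r9c5 has the single candidate 6. So r9c5=6.
Step 4. [r3c5∈{4}] only 4 remains possible at r3c5 ⇒ r3c5=4.
Step 5. [r1c6∈{9}] only 9 remains possible at r1c6, so r1c6=9.
Step 6. [r4c8∈{5,6,8}] col 8 places 8 nowhere but r4c8. So r4c8=8.
Step 7. [r2c6∈{5}] only 5 remains possible at r2c6, so r2c6=5.
Step 8. [r5c6∈{6}] r5c6 is down to just 6 ⇒ r5c6=6.
Step 9. [r8c3∈{2,8}] in row 8, 2 fits only at r8c3 ⇒ r8c3=2.
Step 10. [r8c6∈{1,4}] across row 8, 4 lands solely at r8c6, so r8c6=4.
Step 11. [r7c5∈{8,9}] 9 has one home in row 7: r7c5 ⇒ r7c5=9.
Step 12. [r4c2∈{1,6}] across col 2, 6 lands solely at r4c2 ⇒ r4c2=6.
Step 13. [r7c8∈{2,6}] col 8 places 6 nowhere but r7c8, so r7c8=6.
Step 14. [r8c7∈{1}] nothing but 1 survives at r8c7 ⇒ r8c7=1.
Step 15. [r1c4∈{2}] r1c4 is down to just 2. So r1c4=2.
Step 16. [r5c2∈{8}] only 8 remains possible at r5c2 ⇒ r5c2=8.
Step 17. [r7c3∈{8}] r7c3 is down to just 8, so r7c3=8.
Step 18. [r8c4∈{5}] r8c4 has the single candidate 5, so r8c4=5.
Step 19. [r2c8∈{2}] r2c8's peers cover all but 2 ⇒ r2c8=2.
Step 20. [r4c3∈{1}] nothing but 1 survives at r4c3, so r4c3=1.
Step 21. [r9c8∈{5}] nothing but 5 survives at r9c8. So r9c8=5.
Step 22. [r4c5∈{2}] only 2 remains possible at r4c5, so r4c5=2.
Step 23. [r3c1∈{5}] r3c1 is down to just 5, so r3c1=5.
Step 24. [r1c2∈{4}] only 4 remains possible at r1c2 ⇒ r1c2=4.
Step 25. [r4c1∈{7}] r4c1 has the single candidate 7, so r4c1=7.
Step 26. [r3c3∈{3}] nothing but 3 survives at r3c3, so r3c3=3.
Step 27. [r4c7∈{9}] r4c7 has the single candidate 9. So r4c7=9.
Step 28. [r1c9∈{3}] only 3 remains possible at r1c9. So r1c9=3.
Step 29. [r5c4∈{9}] nothing but 9 survives at r5c4, so r5c4=9.
Step 30. [r7c6∈{1}] nothing but 1 survives at r7c6 ⇒ r7c6=1.
Step 31. [r7c1∈{4}] r7c1's peers cover all but 4, so r7c1=4.
Step 32. [r8c5∈{8}] r8c5's peers cover all but 8. So r8c5=8.
Step 33. [r7c7∈{7}] only 7 remains possible at r7c7. So r7c7=7.
Step 34. [r3c6∈{7}] only 7 remains possible at r3c6, so r3c6=7.
Step 35. [r4c9∈{5}] nothing but 5 survives at r4c9 ⇒ r4c9=5.
Step 36. [r2c1∈{9}] r2c1 has the single candidate 9 ⇒ r2c1=9.
Step 37. [r2c2∈{1}] only 1 remains possible at r2c2, so r2c2=1.
Step 38. [r6c9∈{6}] r6c9 has the single candidate 6. So r6c9=6.
Step 39. [r4c6∈{3}] r4c6's peers cover all but 3. So r4c6=3.
Step 40. [r3c4∈{6}] nothing but 6 survives at r3c4, so r3c4=6.
Step 41. [r7c9∈{2}] r7c9's peers cover all but 2. So r7c9=2.

Answer: 8 4 6 2 1 9 5 7 3 / 9 1 7 8 3 5 6 2 4 / 5 2 3 6 4 7 8 9 1 / 7 6 1 4 2 3 9 8 5 / 3 8 4 9 5 6 2 1 7 / 2 9 5 1 7 8 3 4 6 / 4 5 8 3 9 1 7 6 2 / 6 7 2 5 8 4 1 3 9 / 1 3 9 7 6 2 4 5 8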